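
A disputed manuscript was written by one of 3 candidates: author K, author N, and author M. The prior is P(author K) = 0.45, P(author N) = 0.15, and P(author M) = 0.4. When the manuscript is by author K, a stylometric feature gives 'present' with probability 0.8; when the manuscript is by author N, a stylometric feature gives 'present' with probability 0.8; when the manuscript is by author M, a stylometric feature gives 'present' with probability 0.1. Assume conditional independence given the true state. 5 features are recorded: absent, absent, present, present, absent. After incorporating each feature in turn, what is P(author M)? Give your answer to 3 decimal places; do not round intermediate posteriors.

0.487

Each posterior becomes the prior for the next update.
After 'absent': normaliser = 0.2·0.4500 + 0.2·0.1500 + 0.9·0.4000; P(author K) ≈ 0.1875, P(author N) ≈ 0.0625, P(author M) ≈ 0.7500
After 'absent': normaliser = 0.2·0.1875 + 0.2·0.0625 + 0.9·0.7500; P(author K) ≈ 0.0517, P(author N) ≈ 0.0172, P(author M) ≈ 0.9310
After 'present': normaliser = 0.8·0.0517 + 0.8·0.0172 + 0.1·0.9310; P(author K) ≈ 0.2791, P(author N) ≈ 0.0930, P(author M) ≈ 0.6279
After 'present': normaliser = 0.8·0.2791 + 0.8·0.0930 + 0.1·0.6279; P(author K) ≈ 0.6194, P(author N) ≈ 0.2065, P(author M) ≈ 0.1742
After 'absent': normaliser = 0.2·0.6194 + 0.2·0.2065 + 0.9·0.1742; P(author K) ≈ 0.3848, P(author N) ≈ 0.1283, P(author M) ≈ 0.4870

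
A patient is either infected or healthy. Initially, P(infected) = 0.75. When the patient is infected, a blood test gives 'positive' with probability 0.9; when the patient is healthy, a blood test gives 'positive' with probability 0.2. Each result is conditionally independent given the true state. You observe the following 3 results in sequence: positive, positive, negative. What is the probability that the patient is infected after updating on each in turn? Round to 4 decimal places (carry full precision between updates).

0.8836

After 'positive': P(infected) = 0.9·0.7500 / (0.9·0.7500 + 0.2·0.2500) ≈ 0.9310
After 'positive': P(infected) = 0.9·0.9310 / (0.9·0.9310 + 0.2·0.0690) ≈ 0.9838
After 'negative': P(infected) = 0.1·0.9838 / (0.1·0.9838 + 0.8·0.0162) ≈ 0.8836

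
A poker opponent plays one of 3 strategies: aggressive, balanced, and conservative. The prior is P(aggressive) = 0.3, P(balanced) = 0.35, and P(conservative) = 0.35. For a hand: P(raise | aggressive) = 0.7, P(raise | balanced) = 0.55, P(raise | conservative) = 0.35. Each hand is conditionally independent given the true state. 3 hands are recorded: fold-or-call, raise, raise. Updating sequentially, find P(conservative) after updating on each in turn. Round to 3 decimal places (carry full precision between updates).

0.233

After 'fold-or-call': normaliser = 0.3·0.3000 + 0.45·0.3500 + 0.65·0.3500; P(aggressive) ≈ 0.1895, P(balanced) ≈ 0.3316, P(conservative) ≈ 0.4789
After 'raise': normaliser = 0.7·0.1895 + 0.55·0.3316 + 0.35·0.4789; P(aggressive) ≈ 0.2748, P(balanced) ≈ 0.3779, P(conservative) ≈ 0.3473
After 'raise': normaliser = 0.7·0.2748 + 0.55·0.3779 + 0.35·0.3473; P(aggressive) ≈ 0.3687, P(balanced) ≈ 0.3983, P(conservative) ≈ 0.2330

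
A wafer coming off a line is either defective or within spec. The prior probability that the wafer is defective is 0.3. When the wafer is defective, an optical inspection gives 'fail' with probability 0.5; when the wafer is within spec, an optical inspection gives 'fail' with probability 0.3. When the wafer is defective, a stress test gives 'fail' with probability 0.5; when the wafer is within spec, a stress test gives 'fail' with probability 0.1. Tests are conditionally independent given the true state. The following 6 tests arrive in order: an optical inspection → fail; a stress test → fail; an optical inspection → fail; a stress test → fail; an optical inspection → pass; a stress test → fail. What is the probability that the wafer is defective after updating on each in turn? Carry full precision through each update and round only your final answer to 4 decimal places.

Each posterior becomes the prior for the next update.
After an optical inspection='fail': P(defective) = 0.5·0.3000 / (0.5·0.3000 + 0.3·0.7000) ≈ 0.4167
After a stress test='fail': P(defective) = 0.5·0.4167 / (0.5·0.4167 + 0.1·0.5833) ≈ 0.7812
After an optical inspection='fail': P(defective) = 0.5·0.7812 / (0.5·0.7812 + 0.3·0.2188) ≈ 0.8562
After a stress test='fail': P(defective) = 0.5·0.8562 / (0.5·0.8562 + 0.1·0.1438) ≈ 0.9675
After an optical inspection='pass': P(defective) = 0.5·0.9675 / (0.5·0.9675 + 0.7·0.0325) ≈ 0.9551
After a stress test='fail': P(defective) = 0.5·0.9551 / (0.5·0.9551 + 0.1·0.0449) ≈ 0.9907

0.9907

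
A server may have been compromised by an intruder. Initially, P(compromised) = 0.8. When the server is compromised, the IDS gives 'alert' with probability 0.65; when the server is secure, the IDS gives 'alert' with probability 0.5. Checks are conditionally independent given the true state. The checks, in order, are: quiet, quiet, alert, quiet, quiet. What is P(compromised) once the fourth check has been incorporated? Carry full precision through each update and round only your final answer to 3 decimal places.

Apply Bayes' rule sequentially, carrying P(compromised) forward.
After 'quiet': P(compromised) = 0.35·0.8000 / (0.35·0.8000 + 0.5·0.2000) ≈ 0.7368
After 'quiet': P(compromised) = 0.35·0.7368 / (0.35·0.7368 + 0.5·0.2632) ≈ 0.6622
After 'alert': P(compromised) = 0.65·0.6622 / (0.65·0.6622 + 0.5·0.3378) ≈ 0.7182
After 'quiet': P(compromised) = 0.35·0.7182 / (0.35·0.7182 + 0.5·0.2818) ≈ 0.6408

0.641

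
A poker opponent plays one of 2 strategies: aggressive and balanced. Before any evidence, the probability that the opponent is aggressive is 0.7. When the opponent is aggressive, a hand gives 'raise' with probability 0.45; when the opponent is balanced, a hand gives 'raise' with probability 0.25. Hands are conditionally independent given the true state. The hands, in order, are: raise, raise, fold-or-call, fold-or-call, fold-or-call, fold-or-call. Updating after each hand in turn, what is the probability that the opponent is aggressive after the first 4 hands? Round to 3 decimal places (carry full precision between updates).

0.803

Apply Bayes' rule sequentially, carrying P(aggressive) forward.
After 'raise': P(aggressive) = 0.45·0.7000 / (0.45·0.7000 + 0.25·0.3000) ≈ 0.8077
After 'raise': P(aggressive) = 0.45·0.8077 / (0.45·0.8077 + 0.25·0.1923) ≈ 0.8832
After 'fold-or-call': P(aggressive) = 0.55·0.8832 / (0.55·0.8832 + 0.75·0.1168) ≈ 0.8472
After 'fold-or-call': P(aggressive) = 0.55·0.8472 / (0.55·0.8472 + 0.75·0.1528) ≈ 0.8026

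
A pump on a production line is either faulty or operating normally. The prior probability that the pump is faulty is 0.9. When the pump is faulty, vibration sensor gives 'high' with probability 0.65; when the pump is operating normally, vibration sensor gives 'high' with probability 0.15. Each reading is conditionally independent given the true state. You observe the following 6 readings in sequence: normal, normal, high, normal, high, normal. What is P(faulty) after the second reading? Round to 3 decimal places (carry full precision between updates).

Each posterior becomes the prior for the next update.
After 'normal': P(faulty) = 0.35·0.9000 / (0.35·0.9000 + 0.85·0.1000) ≈ 0.7875
After 'normal': P(faulty) = 0.35·0.7875 / (0.35·0.7875 + 0.85·0.2125) ≈ 0.6041

0.604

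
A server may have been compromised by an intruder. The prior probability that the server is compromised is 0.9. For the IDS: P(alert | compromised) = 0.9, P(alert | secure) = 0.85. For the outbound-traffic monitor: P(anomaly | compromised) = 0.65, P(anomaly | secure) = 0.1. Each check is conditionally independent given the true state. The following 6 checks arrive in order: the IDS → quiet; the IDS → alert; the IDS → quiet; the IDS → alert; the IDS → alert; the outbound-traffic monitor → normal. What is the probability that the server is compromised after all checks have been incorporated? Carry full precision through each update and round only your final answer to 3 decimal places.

0.649

After the IDS='quiet': P(compromised) = 0.1·0.9000 / (0.1·0.9000 + 0.15·0.1000) ≈ 0.8571
After the IDS='alert': P(compromised) = 0.9·0.8571 / (0.9·0.8571 + 0.85·0.1429) ≈ 0.8640
After the IDS='quiet': P(compromised) = 0.1·0.8640 / (0.1·0.8640 + 0.15·0.1360) ≈ 0.8090
After the IDS='alert': P(compromised) = 0.9·0.8090 / (0.9·0.8090 + 0.85·0.1910) ≈ 0.8177
After the IDS='alert': P(compromised) = 0.9·0.8177 / (0.9·0.8177 + 0.85·0.1823) ≈ 0.8260
After the outbound-traffic monitor='normal': P(compromised) = 0.35·0.8260 / (0.35·0.8260 + 0.9·0.1740) ≈ 0.6487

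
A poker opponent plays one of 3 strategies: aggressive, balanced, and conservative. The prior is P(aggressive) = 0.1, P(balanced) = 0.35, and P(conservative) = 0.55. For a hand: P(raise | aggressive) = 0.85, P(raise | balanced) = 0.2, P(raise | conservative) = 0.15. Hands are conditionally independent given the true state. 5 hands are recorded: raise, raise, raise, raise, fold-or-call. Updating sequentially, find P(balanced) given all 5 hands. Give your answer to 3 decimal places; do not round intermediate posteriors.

After 'raise': normaliser = 0.85·0.1000 + 0.2·0.3500 + 0.15·0.5500; P(aggressive) ≈ 0.3579, P(balanced) ≈ 0.2947, P(conservative) ≈ 0.3474
After 'raise': normaliser = 0.85·0.3579 + 0.2·0.2947 + 0.15·0.3474; P(aggressive) ≈ 0.7326, P(balanced) ≈ 0.1420, P(conservative) ≈ 0.1255
After 'raise': normaliser = 0.85·0.7326 + 0.2·0.1420 + 0.15·0.1255; P(aggressive) ≈ 0.9295, P(balanced) ≈ 0.0424, P(conservative) ≈ 0.0281
After 'raise': normaliser = 0.85·0.9295 + 0.2·0.0424 + 0.15·0.0281; P(aggressive) ≈ 0.9842, P(balanced) ≈ 0.0106, P(conservative) ≈ 0.0052
After 'fold-or-call': normaliser = 0.15·0.9842 + 0.8·0.0106 + 0.85·0.0052; P(aggressive) ≈ 0.9196, P(balanced) ≈ 0.0526, P(conservative) ≈ 0.0278

0.053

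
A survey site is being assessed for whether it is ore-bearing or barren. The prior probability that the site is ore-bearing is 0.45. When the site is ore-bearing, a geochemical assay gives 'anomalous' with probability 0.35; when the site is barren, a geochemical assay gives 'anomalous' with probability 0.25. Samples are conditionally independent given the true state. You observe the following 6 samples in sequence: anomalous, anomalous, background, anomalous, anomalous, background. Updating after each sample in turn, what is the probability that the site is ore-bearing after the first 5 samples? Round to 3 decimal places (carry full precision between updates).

0.731

Apply Bayes' rule sequentially, carrying P(ore) forward.
After 'anomalous': P(ore) = 0.35·0.4500 / (0.35·0.4500 + 0.25·0.5500) ≈ 0.5339
After 'anomalous': P(ore) = 0.35·0.5339 / (0.35·0.5339 + 0.25·0.4661) ≈ 0.6159
After 'background': P(ore) = 0.65·0.6159 / (0.65·0.6159 + 0.75·0.3841) ≈ 0.5816
After 'anomalous': P(ore) = 0.35·0.5816 / (0.35·0.5816 + 0.25·0.4184) ≈ 0.6605
After 'anomalous': P(ore) = 0.35·0.6605 / (0.35·0.6605 + 0.25·0.3395) ≈ 0.7315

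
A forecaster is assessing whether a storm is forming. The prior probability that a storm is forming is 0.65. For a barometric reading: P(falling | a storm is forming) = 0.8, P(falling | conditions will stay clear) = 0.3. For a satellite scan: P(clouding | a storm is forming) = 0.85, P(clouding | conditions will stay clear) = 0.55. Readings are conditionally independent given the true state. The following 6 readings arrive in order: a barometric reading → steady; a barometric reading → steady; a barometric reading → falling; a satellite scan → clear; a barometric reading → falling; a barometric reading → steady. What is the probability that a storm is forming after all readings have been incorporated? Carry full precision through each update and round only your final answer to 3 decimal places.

After a barometric reading='steady': P(storm) = 0.2·0.6500 / (0.2·0.6500 + 0.7·0.3500) ≈ 0.3467
After a barometric reading='steady': P(storm) = 0.2·0.3467 / (0.2·0.3467 + 0.7·0.6533) ≈ 0.1316
After a barometric reading='falling': P(storm) = 0.8·0.1316 / (0.8·0.1316 + 0.3·0.8684) ≈ 0.2879
After a satellite scan='clear': P(storm) = 0.15·0.2879 / (0.15·0.2879 + 0.45·0.7121) ≈ 0.1188
After a barometric reading='falling': P(storm) = 0.8·0.1188 / (0.8·0.1188 + 0.3·0.8812) ≈ 0.2644
After a barometric reading='steady': P(storm) = 0.2·0.2644 / (0.2·0.2644 + 0.7·0.7356) ≈ 0.0931

0.093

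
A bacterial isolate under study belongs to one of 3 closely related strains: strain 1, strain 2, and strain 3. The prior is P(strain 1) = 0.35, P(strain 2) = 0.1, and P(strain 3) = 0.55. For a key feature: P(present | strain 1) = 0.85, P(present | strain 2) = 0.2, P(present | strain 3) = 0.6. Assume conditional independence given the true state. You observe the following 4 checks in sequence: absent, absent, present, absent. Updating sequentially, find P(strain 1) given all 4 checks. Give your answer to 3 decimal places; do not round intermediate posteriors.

0.031

Each posterior becomes the prior for the next update.
After 'absent': normaliser = 0.15·0.3500 + 0.8·0.1000 + 0.4·0.5500; P(strain 1) ≈ 0.1489, P(strain 2) ≈ 0.2270, P(strain 3) ≈ 0.6241
After 'absent': normaliser = 0.15·0.1489 + 0.8·0.2270 + 0.4·0.6241; P(strain 1) ≈ 0.0493, P(strain 2) ≈ 0.4003, P(strain 3) ≈ 0.5504
After 'present': normaliser = 0.85·0.0493 + 0.2·0.4003 + 0.6·0.5504; P(strain 1) ≈ 0.0926, P(strain 2) ≈ 0.1771, P(strain 3) ≈ 0.7304
After 'absent': normaliser = 0.15·0.0926 + 0.8·0.1771 + 0.4·0.7304; P(strain 1) ≈ 0.0310, P(strain 2) ≈ 0.3164, P(strain 3) ≈ 0.6526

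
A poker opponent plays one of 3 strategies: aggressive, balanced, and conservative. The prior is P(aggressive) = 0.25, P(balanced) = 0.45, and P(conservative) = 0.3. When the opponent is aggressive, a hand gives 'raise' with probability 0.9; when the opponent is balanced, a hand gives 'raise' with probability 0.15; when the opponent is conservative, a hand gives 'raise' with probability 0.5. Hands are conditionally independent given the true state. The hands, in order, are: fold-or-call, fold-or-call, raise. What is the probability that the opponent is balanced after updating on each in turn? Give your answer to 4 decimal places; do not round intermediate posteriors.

0.5509

After 'fold-or-call': normaliser = 0.1·0.2500 + 0.85·0.4500 + 0.5·0.3000; P(aggressive) ≈ 0.0448, P(balanced) ≈ 0.6861, P(conservative) ≈ 0.2691
After 'fold-or-call': normaliser = 0.1·0.0448 + 0.85·0.6861 + 0.5·0.2691; P(aggressive) ≈ 0.0062, P(balanced) ≈ 0.8075, P(conservative) ≈ 0.1863
After 'raise': normaliser = 0.9·0.0062 + 0.15·0.8075 + 0.5·0.1863; P(aggressive) ≈ 0.0254, P(balanced) ≈ 0.5509, P(conservative) ≈ 0.4236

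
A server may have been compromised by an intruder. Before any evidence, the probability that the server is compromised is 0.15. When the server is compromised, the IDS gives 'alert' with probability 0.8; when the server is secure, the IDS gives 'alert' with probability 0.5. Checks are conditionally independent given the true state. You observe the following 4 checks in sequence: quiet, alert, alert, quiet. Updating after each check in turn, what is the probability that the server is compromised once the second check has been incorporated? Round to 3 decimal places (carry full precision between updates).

0.101

After 'quiet': P(compromised) = 0.2·0.1500 / (0.2·0.1500 + 0.5·0.8500) ≈ 0.0659
After 'alert': P(compromised) = 0.8·0.0659 / (0.8·0.0659 + 0.5·0.9341) ≈ 0.1015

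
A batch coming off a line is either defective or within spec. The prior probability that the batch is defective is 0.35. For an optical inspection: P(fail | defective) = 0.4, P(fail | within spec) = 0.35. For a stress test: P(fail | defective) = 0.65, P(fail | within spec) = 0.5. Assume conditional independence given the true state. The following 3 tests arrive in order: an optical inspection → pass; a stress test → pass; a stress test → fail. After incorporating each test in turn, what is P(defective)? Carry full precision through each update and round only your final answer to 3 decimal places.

After an optical inspection='pass': P(defective) = 0.6·0.3500 / (0.6·0.3500 + 0.65·0.6500) ≈ 0.3320
After a stress test='pass': P(defective) = 0.35·0.3320 / (0.35·0.3320 + 0.5·0.6680) ≈ 0.2581
After a stress test='fail': P(defective) = 0.65·0.2581 / (0.65·0.2581 + 0.5·0.7419) ≈ 0.3114

0.311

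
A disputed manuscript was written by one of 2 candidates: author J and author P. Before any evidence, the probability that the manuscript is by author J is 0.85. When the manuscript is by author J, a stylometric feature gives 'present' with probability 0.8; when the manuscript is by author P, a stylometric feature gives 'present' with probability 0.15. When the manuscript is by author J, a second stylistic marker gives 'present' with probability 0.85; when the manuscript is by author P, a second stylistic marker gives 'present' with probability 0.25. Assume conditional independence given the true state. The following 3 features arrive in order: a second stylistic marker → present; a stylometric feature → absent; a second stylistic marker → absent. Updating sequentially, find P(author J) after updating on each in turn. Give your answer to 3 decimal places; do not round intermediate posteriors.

After a second stylistic marker='present': P(author J) = 0.85·0.8500 / (0.85·0.8500 + 0.25·0.1500) ≈ 0.9507
After a stylometric feature='absent': P(author J) = 0.2·0.9507 / (0.2·0.9507 + 0.85·0.0493) ≈ 0.8193
After a second stylistic marker='absent': P(author J) = 0.15·0.8193 / (0.15·0.8193 + 0.75·0.1807) ≈ 0.4755

0.476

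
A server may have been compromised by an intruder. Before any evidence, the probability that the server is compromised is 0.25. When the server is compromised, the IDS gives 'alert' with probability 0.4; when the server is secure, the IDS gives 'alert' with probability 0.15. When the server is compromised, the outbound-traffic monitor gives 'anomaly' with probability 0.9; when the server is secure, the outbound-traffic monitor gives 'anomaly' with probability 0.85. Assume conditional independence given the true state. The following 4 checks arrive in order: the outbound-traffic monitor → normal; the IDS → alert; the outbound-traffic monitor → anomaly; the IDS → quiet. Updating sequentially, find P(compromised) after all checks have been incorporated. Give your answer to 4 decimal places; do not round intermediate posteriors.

0.3070

After the outbound-traffic monitor='normal': P(compromised) = 0.1·0.2500 / (0.1·0.2500 + 0.15·0.7500) ≈ 0.1818
After the IDS='alert': P(compromised) = 0.4·0.1818 / (0.4·0.1818 + 0.15·0.8182) ≈ 0.3721
After the outbound-traffic monitor='anomaly': P(compromised) = 0.9·0.3721 / (0.9·0.3721 + 0.85·0.6279) ≈ 0.3855
After the IDS='quiet': P(compromised) = 0.6·0.3855 / (0.6·0.3855 + 0.85·0.6145) ≈ 0.3070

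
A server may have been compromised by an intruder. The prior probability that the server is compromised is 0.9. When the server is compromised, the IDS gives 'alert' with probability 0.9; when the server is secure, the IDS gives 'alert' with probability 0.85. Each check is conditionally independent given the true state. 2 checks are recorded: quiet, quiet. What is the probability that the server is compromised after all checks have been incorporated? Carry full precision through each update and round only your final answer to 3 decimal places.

0.800

After 'quiet': P(compromised) = 0.1·0.9000 / (0.1·0.9000 + 0.15·0.1000) ≈ 0.8571
After 'quiet': P(compromised) = 0.1·0.8571 / (0.1·0.8571 + 0.15·0.1429) ≈ 0.8000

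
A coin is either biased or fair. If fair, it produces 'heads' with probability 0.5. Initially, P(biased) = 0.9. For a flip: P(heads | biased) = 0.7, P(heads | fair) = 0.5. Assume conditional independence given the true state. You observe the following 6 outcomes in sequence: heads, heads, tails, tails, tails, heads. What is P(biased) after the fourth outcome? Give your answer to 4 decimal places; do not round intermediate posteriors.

After 'heads': P(biased) = 0.7·0.9000 / (0.7·0.9000 + 0.5·0.1000) ≈ 0.9265
After 'heads': P(biased) = 0.7·0.9265 / (0.7·0.9265 + 0.5·0.0735) ≈ 0.9464
After 'tails': P(biased) = 0.3·0.9464 / (0.3·0.9464 + 0.5·0.0536) ≈ 0.9137
After 'tails': P(biased) = 0.3·0.9137 / (0.3·0.9137 + 0.5·0.0863) ≈ 0.8640

0.8640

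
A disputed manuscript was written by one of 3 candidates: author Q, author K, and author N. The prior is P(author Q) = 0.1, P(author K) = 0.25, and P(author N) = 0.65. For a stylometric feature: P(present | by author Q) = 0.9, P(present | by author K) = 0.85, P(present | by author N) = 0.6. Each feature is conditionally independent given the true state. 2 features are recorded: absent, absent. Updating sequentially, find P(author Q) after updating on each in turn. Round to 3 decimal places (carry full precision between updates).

0.009

Each posterior becomes the prior for the next update.
After 'absent': normaliser = 0.1·0.1000 + 0.15·0.2500 + 0.4·0.6500; P(author Q) ≈ 0.0325, P(author K) ≈ 0.1220, P(author N) ≈ 0.8455
After 'absent': normaliser = 0.1·0.0325 + 0.15·0.1220 + 0.4·0.8455; P(author Q) ≈ 0.0090, P(author K) ≈ 0.0508, P(author N) ≈ 0.9401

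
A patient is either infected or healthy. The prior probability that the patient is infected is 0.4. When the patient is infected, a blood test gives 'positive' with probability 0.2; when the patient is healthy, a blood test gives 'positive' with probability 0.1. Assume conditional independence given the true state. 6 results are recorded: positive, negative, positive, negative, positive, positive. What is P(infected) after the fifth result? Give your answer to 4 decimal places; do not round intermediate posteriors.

Apply Bayes' rule sequentially, carrying P(infected) forward.
After 'positive': P(infected) = 0.2·0.4000 / (0.2·0.4000 + 0.1·0.6000) ≈ 0.5714
After 'negative': P(infected) = 0.8·0.5714 / (0.8·0.5714 + 0.9·0.4286) ≈ 0.5424
After 'positive': P(infected) = 0.2·0.5424 / (0.2·0.5424 + 0.1·0.4576) ≈ 0.7033
After 'negative': P(infected) = 0.8·0.7033 / (0.8·0.7033 + 0.9·0.2967) ≈ 0.6781
After 'positive': P(infected) = 0.2·0.6781 / (0.2·0.6781 + 0.1·0.3219) ≈ 0.8082

0.8082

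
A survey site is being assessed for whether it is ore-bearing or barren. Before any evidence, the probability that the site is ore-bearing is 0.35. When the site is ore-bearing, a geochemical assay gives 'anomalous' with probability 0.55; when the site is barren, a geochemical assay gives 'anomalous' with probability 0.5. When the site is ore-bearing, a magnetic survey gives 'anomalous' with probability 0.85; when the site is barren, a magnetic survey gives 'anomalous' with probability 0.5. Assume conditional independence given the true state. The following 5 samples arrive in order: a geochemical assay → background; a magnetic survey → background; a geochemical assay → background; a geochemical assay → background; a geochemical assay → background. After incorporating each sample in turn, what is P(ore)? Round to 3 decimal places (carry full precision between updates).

After a geochemical assay='background': P(ore) = 0.45·0.3500 / (0.45·0.3500 + 0.5·0.6500) ≈ 0.3264
After a magnetic survey='background': P(ore) = 0.15·0.3264 / (0.15·0.3264 + 0.5·0.6736) ≈ 0.1269
After a geochemical assay='background': P(ore) = 0.45·0.1269 / (0.45·0.1269 + 0.5·0.8731) ≈ 0.1157
After a geochemical assay='background': P(ore) = 0.45·0.1157 / (0.45·0.1157 + 0.5·0.8843) ≈ 0.1054
After a geochemical assay='background': P(ore) = 0.45·0.1054 / (0.45·0.1054 + 0.5·0.8946) ≈ 0.0958

0.096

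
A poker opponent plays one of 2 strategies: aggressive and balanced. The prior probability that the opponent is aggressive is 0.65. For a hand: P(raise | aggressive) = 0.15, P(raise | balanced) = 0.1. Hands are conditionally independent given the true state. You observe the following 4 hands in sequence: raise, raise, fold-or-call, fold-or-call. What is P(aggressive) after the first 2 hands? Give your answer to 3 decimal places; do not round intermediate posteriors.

After 'raise': P(aggressive) = 0.15·0.6500 / (0.15·0.6500 + 0.1·0.3500) ≈ 0.7358
After 'raise': P(aggressive) = 0.15·0.7358 / (0.15·0.7358 + 0.1·0.2642) ≈ 0.8069

0.807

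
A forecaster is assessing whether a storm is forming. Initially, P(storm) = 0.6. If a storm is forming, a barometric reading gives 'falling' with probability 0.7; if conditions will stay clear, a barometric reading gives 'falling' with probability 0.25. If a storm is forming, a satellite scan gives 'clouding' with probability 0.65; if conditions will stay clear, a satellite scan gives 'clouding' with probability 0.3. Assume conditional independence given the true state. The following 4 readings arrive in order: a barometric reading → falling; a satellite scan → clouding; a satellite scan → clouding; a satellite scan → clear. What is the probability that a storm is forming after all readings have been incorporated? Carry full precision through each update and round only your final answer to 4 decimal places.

0.9079

After a barometric reading='falling': P(storm) = 0.7·0.6000 / (0.7·0.6000 + 0.25·0.4000) ≈ 0.8077
After a satellite scan='clouding': P(storm) = 0.65·0.8077 / (0.65·0.8077 + 0.3·0.1923) ≈ 0.9010
After a satellite scan='clouding': P(storm) = 0.65·0.9010 / (0.65·0.9010 + 0.3·0.0990) ≈ 0.9517
After a satellite scan='clear': P(storm) = 0.35·0.9517 / (0.35·0.9517 + 0.7·0.0483) ≈ 0.9079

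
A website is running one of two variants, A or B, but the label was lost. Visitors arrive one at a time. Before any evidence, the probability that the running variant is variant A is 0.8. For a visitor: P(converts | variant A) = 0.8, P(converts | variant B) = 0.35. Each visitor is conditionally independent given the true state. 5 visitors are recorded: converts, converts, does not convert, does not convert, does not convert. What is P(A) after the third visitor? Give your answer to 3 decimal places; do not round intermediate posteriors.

0.865

After 'converts': P(A) = 0.8·0.8000 / (0.8·0.8000 + 0.35·0.2000) ≈ 0.9014
After 'converts': P(A) = 0.8·0.9014 / (0.8·0.9014 + 0.35·0.0986) ≈ 0.9543
After 'does not convert': P(A) = 0.2·0.9543 / (0.2·0.9543 + 0.65·0.0457) ≈ 0.8654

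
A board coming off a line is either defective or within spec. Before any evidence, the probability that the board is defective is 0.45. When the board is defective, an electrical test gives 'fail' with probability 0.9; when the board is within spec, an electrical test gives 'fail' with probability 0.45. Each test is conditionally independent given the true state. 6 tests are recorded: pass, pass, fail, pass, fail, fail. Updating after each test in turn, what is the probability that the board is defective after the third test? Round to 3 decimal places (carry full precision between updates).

0.051

After 'pass': P(defective) = 0.1·0.4500 / (0.1·0.4500 + 0.55·0.5500) ≈ 0.1295
After 'pass': P(defective) = 0.1·0.1295 / (0.1·0.1295 + 0.55·0.8705) ≈ 0.0263
After 'fail': P(defective) = 0.9·0.0263 / (0.9·0.0263 + 0.45·0.9737) ≈ 0.0513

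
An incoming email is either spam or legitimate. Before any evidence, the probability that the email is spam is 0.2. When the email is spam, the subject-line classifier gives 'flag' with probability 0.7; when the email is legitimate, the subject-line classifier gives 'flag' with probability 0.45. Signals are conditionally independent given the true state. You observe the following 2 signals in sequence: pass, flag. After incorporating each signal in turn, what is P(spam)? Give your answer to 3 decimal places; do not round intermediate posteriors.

After 'pass': P(spam) = 0.3·0.2000 / (0.3·0.2000 + 0.55·0.8000) ≈ 0.1200
After 'flag': P(spam) = 0.7·0.1200 / (0.7·0.1200 + 0.45·0.8800) ≈ 0.1750

0.175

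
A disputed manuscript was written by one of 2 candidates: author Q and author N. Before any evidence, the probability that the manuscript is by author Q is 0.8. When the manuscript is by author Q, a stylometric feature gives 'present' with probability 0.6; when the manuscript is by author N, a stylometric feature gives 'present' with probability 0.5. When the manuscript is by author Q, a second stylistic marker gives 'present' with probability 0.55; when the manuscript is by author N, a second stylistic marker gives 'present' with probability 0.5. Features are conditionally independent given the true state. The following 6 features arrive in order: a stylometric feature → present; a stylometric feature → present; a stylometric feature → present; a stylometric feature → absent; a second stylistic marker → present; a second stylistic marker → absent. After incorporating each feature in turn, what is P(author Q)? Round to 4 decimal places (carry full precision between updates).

0.8455

After a stylometric feature='present': P(author Q) = 0.6·0.8000 / (0.6·0.8000 + 0.5·0.2000) ≈ 0.8276
After a stylometric feature='present': P(author Q) = 0.6·0.8276 / (0.6·0.8276 + 0.5·0.1724) ≈ 0.8521
After a stylometric feature='present': P(author Q) = 0.6·0.8521 / (0.6·0.8521 + 0.5·0.1479) ≈ 0.8736
After a stylometric feature='absent': P(author Q) = 0.4·0.8736 / (0.4·0.8736 + 0.5·0.1264) ≈ 0.8469
After a second stylistic marker='present': P(author Q) = 0.55·0.8469 / (0.55·0.8469 + 0.5·0.1531) ≈ 0.8588
After a second stylistic marker='absent': P(author Q) = 0.45·0.8588 / (0.45·0.8588 + 0.5·0.1412) ≈ 0.8455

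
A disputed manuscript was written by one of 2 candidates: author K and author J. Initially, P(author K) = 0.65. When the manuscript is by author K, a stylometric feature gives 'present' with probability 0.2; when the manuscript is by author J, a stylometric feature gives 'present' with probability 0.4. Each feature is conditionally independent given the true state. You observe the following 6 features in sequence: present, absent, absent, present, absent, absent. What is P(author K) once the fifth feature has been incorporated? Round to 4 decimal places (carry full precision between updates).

After 'present': P(author K) = 0.2·0.6500 / (0.2·0.6500 + 0.4·0.3500) ≈ 0.4815
After 'absent': P(author K) = 0.8·0.4815 / (0.8·0.4815 + 0.6·0.5185) ≈ 0.5532
After 'absent': P(author K) = 0.8·0.5532 / (0.8·0.5532 + 0.6·0.4468) ≈ 0.6228
After 'present': P(author K) = 0.2·0.6228 / (0.2·0.6228 + 0.4·0.3772) ≈ 0.4522
After 'absent': P(author K) = 0.8·0.4522 / (0.8·0.4522 + 0.6·0.5478) ≈ 0.5239

0.5239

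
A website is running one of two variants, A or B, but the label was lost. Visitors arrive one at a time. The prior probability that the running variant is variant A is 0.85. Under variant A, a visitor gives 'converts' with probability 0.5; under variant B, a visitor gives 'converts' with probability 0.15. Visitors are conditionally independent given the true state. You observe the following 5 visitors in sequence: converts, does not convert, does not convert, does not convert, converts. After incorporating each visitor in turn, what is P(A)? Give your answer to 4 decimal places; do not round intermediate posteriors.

0.9276

After 'converts': P(A) = 0.5·0.8500 / (0.5·0.8500 + 0.15·0.1500) ≈ 0.9497
After 'does not convert': P(A) = 0.5·0.9497 / (0.5·0.9497 + 0.85·0.0503) ≈ 0.9174
After 'does not convert': P(A) = 0.5·0.9174 / (0.5·0.9174 + 0.85·0.0826) ≈ 0.8673
After 'does not convert': P(A) = 0.5·0.8673 / (0.5·0.8673 + 0.85·0.1327) ≈ 0.7936
After 'converts': P(A) = 0.5·0.7936 / (0.5·0.7936 + 0.15·0.2064) ≈ 0.9276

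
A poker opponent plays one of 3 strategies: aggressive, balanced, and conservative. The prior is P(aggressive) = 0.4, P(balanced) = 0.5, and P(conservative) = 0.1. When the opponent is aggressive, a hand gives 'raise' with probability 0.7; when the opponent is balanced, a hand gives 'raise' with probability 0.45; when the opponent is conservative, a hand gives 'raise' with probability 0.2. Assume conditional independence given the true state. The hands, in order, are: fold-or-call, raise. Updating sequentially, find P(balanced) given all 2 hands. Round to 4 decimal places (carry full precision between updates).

After 'fold-or-call': normaliser = 0.3·0.4000 + 0.55·0.5000 + 0.8·0.1000; P(aggressive) ≈ 0.2526, P(balanced) ≈ 0.5789, P(conservative) ≈ 0.1684
After 'raise': normaliser = 0.7·0.2526 + 0.45·0.5789 + 0.2·0.1684; P(aggressive) ≈ 0.3754, P(balanced) ≈ 0.5531, P(conservative) ≈ 0.0715

0.5531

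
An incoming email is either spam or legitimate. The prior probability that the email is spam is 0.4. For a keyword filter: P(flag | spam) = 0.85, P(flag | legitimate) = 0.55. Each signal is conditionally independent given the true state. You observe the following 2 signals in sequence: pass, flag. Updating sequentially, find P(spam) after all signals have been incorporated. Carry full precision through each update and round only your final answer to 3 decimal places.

After 'pass': P(spam) = 0.15·0.4000 / (0.15·0.4000 + 0.45·0.6000) ≈ 0.1818
After 'flag': P(spam) = 0.85·0.1818 / (0.85·0.1818 + 0.55·0.8182) ≈ 0.2556

0.256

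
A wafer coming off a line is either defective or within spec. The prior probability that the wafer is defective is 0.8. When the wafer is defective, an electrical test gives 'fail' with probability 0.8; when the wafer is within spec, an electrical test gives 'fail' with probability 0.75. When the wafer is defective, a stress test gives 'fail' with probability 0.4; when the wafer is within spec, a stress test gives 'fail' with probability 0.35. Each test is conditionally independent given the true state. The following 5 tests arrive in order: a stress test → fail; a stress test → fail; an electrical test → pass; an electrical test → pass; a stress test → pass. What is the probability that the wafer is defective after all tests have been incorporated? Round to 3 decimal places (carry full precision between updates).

0.755

Each posterior becomes the prior for the next update.
After a stress test='fail': P(defective) = 0.4·0.8000 / (0.4·0.8000 + 0.35·0.2000) ≈ 0.8205
After a stress test='fail': P(defective) = 0.4·0.8205 / (0.4·0.8205 + 0.35·0.1795) ≈ 0.8393
After an electrical test='pass': P(defective) = 0.2·0.8393 / (0.2·0.8393 + 0.25·0.1607) ≈ 0.8069
After an electrical test='pass': P(defective) = 0.2·0.8069 / (0.2·0.8069 + 0.25·0.1931) ≈ 0.7698
After a stress test='pass': P(defective) = 0.6·0.7698 / (0.6·0.7698 + 0.65·0.2302) ≈ 0.7553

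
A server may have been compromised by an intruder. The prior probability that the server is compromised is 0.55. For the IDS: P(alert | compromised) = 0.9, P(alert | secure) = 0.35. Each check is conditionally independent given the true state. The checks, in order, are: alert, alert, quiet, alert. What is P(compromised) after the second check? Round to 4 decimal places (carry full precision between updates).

0.8899

Apply Bayes' rule sequentially, carrying P(compromised) forward.
After 'alert': P(compromised) = 0.9·0.5500 / (0.9·0.5500 + 0.35·0.4500) ≈ 0.7586
After 'alert': P(compromised) = 0.9·0.7586 / (0.9·0.7586 + 0.35·0.2414) ≈ 0.8899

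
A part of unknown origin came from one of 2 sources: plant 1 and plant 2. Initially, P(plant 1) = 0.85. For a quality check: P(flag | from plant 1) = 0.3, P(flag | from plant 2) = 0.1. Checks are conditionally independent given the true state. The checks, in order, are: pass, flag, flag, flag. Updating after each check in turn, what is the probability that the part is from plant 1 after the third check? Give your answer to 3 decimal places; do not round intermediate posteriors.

0.975

Apply Bayes' rule sequentially, carrying P(plant 1) forward.
After 'pass': P(plant 1) = 0.7·0.8500 / (0.7·0.8500 + 0.9·0.1500) ≈ 0.8151
After 'flag': P(plant 1) = 0.3·0.8151 / (0.3·0.8151 + 0.1·0.1849) ≈ 0.9297
After 'flag': P(plant 1) = 0.3·0.9297 / (0.3·0.9297 + 0.1·0.0703) ≈ 0.9754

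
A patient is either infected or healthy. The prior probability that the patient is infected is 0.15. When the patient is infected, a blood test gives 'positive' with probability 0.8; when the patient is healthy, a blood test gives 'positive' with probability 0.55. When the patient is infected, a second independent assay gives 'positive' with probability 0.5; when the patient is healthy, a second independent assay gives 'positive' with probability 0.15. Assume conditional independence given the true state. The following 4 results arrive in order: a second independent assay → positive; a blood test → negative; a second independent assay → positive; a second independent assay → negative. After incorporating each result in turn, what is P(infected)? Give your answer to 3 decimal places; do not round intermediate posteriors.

After a second independent assay='positive': P(infected) = 0.5·0.1500 / (0.5·0.1500 + 0.15·0.8500) ≈ 0.3704
After a blood test='negative': P(infected) = 0.2·0.3704 / (0.2·0.3704 + 0.45·0.6296) ≈ 0.2073
After a second independent assay='positive': P(infected) = 0.5·0.2073 / (0.5·0.2073 + 0.15·0.7927) ≈ 0.4657
After a second independent assay='negative': P(infected) = 0.5·0.4657 / (0.5·0.4657 + 0.85·0.5343) ≈ 0.3389

0.339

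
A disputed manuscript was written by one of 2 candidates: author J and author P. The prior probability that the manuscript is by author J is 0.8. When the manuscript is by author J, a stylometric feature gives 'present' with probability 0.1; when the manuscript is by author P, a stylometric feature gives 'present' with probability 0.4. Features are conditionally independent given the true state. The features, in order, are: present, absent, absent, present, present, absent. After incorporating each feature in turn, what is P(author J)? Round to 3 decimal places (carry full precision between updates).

0.174

Each posterior becomes the prior for the next update.
After 'present': P(author J) = 0.1·0.8000 / (0.1·0.8000 + 0.4·0.2000) ≈ 0.5000
After 'absent': P(author J) = 0.9·0.5000 / (0.9·0.5000 + 0.6·0.5000) ≈ 0.6000
After 'absent': P(author J) = 0.9·0.6000 / (0.9·0.6000 + 0.6·0.4000) ≈ 0.6923
After 'present': P(author J) = 0.1·0.6923 / (0.1·0.6923 + 0.4·0.3077) ≈ 0.3600
After 'present': P(author J) = 0.1·0.3600 / (0.1·0.3600 + 0.4·0.6400) ≈ 0.1233
After 'absent': P(author J) = 0.9·0.1233 / (0.9·0.1233 + 0.6·0.8767) ≈ 0.1742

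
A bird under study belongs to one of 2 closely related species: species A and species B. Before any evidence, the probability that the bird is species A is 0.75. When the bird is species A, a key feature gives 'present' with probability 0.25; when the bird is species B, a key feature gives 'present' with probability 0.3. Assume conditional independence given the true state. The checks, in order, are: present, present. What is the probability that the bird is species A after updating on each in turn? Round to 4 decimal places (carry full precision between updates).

After 'present': P(species A) = 0.25·0.7500 / (0.25·0.7500 + 0.3·0.2500) ≈ 0.7143
After 'present': P(species A) = 0.25·0.7143 / (0.25·0.7143 + 0.3·0.2857) ≈ 0.6757

0.6757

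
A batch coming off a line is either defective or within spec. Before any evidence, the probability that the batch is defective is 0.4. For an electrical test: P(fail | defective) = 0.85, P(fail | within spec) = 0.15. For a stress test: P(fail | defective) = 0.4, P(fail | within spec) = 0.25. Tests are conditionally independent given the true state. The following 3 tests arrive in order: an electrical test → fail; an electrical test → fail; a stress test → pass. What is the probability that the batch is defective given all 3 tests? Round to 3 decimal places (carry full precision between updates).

0.945

After an electrical test='fail': P(defective) = 0.85·0.4000 / (0.85·0.4000 + 0.15·0.6000) ≈ 0.7907
After an electrical test='fail': P(defective) = 0.85·0.7907 / (0.85·0.7907 + 0.15·0.2093) ≈ 0.9554
After a stress test='pass': P(defective) = 0.6·0.9554 / (0.6·0.9554 + 0.75·0.0446) ≈ 0.9448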